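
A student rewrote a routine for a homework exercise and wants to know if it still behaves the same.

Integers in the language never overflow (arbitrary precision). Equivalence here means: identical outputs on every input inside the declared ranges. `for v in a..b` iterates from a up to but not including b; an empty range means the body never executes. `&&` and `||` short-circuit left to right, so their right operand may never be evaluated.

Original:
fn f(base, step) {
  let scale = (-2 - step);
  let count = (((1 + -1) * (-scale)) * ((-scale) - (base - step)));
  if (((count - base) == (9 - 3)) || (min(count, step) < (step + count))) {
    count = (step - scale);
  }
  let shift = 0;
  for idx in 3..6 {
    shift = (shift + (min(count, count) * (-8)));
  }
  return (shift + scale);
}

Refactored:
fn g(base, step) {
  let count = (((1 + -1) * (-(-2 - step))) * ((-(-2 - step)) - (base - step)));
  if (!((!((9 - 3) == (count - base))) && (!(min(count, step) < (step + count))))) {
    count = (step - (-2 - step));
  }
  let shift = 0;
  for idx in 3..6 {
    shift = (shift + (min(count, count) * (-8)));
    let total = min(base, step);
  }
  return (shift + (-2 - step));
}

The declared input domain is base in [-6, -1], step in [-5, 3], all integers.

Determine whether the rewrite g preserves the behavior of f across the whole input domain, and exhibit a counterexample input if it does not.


Changes here: local variable names differ, boolean connective usage differs, min/max/abs usage differs, arithmetic usage differs, constant usage differs; the full 54-point sweep finds no disagreement.
verdict: equivalent


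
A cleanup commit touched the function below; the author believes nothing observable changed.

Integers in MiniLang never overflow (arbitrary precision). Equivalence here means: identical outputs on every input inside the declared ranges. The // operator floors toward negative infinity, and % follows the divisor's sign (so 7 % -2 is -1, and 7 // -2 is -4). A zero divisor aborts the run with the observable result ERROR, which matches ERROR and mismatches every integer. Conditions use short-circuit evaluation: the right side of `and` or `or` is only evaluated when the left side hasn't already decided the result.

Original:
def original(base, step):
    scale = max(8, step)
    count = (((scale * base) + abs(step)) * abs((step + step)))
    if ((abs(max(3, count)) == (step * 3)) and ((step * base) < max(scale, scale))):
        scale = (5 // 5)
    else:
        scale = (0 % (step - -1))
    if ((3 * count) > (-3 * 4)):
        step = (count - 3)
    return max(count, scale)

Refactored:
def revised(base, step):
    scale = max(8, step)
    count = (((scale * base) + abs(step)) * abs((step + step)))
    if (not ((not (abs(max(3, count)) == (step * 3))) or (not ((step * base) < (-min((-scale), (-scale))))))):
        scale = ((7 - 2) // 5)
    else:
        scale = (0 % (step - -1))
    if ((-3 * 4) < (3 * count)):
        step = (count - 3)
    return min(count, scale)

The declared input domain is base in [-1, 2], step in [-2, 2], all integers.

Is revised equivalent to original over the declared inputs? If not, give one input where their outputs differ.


base=-1, step=-2 yields 0 from original but -24 from revised.
verdict: not equivalent; witness: base=-1, step=-2


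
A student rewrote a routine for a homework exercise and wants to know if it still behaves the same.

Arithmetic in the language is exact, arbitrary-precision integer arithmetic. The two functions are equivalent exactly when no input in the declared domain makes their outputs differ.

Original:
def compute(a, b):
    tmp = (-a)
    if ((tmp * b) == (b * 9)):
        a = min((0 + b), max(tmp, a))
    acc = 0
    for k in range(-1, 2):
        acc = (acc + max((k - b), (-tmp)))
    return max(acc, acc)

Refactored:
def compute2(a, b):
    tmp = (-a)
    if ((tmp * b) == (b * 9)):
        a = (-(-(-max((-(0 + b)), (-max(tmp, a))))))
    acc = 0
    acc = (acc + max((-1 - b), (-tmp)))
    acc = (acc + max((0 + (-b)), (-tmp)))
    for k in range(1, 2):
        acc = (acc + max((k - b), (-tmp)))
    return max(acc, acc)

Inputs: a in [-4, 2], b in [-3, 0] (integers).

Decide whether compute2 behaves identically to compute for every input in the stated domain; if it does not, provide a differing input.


Although statement counts differ, and arithmetic usage differs, and min/max/abs usage differs, and loop structure differs, and constant usage differs, 28/28 inputs agree.
verdict: equivalent


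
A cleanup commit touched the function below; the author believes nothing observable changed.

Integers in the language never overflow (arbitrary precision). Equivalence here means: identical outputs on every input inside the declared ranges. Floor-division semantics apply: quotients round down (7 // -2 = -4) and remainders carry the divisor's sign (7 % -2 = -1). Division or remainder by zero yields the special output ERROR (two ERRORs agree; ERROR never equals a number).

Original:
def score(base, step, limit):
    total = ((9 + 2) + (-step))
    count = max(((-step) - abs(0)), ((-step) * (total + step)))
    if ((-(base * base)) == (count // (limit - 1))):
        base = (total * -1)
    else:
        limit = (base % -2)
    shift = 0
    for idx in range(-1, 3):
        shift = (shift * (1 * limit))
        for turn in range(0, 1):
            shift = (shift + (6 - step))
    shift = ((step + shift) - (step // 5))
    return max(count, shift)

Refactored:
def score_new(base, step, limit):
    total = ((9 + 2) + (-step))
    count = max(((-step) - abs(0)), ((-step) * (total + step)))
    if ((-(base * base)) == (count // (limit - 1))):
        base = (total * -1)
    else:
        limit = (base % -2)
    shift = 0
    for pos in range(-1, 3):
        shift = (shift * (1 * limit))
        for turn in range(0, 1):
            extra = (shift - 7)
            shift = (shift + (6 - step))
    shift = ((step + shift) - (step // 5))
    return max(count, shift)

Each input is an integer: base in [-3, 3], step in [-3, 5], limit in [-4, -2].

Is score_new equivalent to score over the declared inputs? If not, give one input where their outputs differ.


Equivalent. Among the additions is an assignment to `extra` whose value nothing reads, and its value is discarded.
Checked all 189 inputs in the declared domain: the outputs agree on every one.
Spot check at base=-3, step=-3, limit=-3 — score: total becomes 14; next count becomes 33; next ((-(base * base)) == (count // (limit - 1))) evaluates to true; next base becomes -14; next shift becomes 0; next at idx=-1:; next shift becomes 0; next at turn=0:; next shift becomes 9; next at idx=0:; next shift becomes -27; next at turn=0:; next shift becomes -18; next at idx=1:; next shift becomes 54; next at turn=0:; next shift becomes 63; next at idx=2:; next shift becomes -189; next at turn=0:; next shift becomes -180; next shift becomes -182; next final value 33. score_new: total becomes 14; next count becomes 33; next ((-(base * base)) == (count // (limit - 1))) evaluates to true; next base becomes -14; next shift becomes 0; next at pos=-1:; next shift becomes 0; next at turn=0:; next extra becomes -7; next shift becomes 9; next at pos=0:; next shift becomes -27; next at turn=0:; next extra becomes -34; next shift becomes -18; next at pos=1:; next shift becomes 54; next at turn=0:; next extra becomes 47; next shift becomes 63; next at pos=2:; next shift becomes -189; next at turn=0:; next extra becomes -196; next shift becomes -180; next shift becomes -182; next final value 33. Both give 33.
verdict: equivalent


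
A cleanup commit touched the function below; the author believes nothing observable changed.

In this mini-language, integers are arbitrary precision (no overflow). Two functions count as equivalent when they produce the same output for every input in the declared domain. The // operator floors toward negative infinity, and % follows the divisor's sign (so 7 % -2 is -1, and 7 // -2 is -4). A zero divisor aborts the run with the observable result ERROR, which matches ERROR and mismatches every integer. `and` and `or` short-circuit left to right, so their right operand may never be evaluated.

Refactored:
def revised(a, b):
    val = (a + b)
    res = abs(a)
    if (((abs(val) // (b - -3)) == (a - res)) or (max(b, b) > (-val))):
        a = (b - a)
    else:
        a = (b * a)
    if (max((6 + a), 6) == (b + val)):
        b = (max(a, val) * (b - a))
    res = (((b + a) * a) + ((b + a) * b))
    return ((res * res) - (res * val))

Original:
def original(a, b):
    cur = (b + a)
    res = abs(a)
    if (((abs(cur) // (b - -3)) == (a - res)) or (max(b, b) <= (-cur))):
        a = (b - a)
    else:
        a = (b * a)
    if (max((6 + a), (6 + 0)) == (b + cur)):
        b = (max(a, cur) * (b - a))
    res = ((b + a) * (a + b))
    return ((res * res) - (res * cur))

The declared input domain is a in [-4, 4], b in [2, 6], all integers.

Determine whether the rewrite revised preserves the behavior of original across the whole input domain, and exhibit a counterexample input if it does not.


Input a=-4, b=2: 4224 from original versus 1368 from revised.
verdict: not equivalent; witness: a=-4, b=2


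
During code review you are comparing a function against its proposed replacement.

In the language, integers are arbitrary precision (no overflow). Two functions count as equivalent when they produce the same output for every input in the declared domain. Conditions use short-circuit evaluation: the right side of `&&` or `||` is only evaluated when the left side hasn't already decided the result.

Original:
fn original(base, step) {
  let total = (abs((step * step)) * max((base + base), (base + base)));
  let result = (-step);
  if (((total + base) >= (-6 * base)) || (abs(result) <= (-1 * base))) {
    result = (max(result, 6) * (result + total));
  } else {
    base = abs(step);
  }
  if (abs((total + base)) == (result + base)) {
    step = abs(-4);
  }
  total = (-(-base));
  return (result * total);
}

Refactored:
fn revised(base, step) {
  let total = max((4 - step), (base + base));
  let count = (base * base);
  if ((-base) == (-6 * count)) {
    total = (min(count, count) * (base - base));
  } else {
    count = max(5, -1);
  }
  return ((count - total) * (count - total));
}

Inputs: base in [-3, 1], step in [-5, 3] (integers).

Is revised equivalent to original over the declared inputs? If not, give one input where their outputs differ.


The rewrite breaks on base=-3, step=-5, where the results are 25 and 16.
original: total=-150, then result=5, then (((total + base) >= (-6 * base)) || (abs(result) <= (-1 * base))) is false, then base=5, then (abs((total + base)) == (result + base)) is false, then total=5, then returns 25
revised: total=9, then count=9, then ((-base) == (-6 * count)) is false, then count=5, then returns 16
verdict: not equivalent; witness: base=-3, step=-5


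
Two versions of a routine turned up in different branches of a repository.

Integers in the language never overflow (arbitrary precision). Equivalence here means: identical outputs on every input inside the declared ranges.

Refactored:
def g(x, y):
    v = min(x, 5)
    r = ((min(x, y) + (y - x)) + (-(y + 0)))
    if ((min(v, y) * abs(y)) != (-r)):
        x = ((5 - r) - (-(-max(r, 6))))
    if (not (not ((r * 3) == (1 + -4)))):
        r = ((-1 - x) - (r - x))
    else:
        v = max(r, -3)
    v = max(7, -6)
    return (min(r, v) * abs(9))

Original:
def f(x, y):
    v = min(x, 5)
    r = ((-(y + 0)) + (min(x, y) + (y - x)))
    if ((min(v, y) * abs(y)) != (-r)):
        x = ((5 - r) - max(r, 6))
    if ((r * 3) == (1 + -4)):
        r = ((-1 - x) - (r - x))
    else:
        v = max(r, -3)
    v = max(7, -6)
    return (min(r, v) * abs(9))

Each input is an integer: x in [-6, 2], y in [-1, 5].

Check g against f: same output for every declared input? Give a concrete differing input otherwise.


Equivalent — the differences include boolean connective usage differs, yet no declared input distinguishes the two.
Tracing x=-6, y=-1: f: v=-6, then r=0, then ((min(v, y) * abs(y)) != (-r)) is true, then x=-1, then ((r * 3) == (1 + -4)) is false, then v=0, then v=7, then returns 0 | g: v=-6, then r=0, then ((min(v, y) * abs(y)) != (-r)) is true, then x=-1, then (not (not ((r * 3) == (1 + -4)))) is false, then v=0, then v=7, then returns 0 — matching result 0.
Across all 63 domain points the two functions coincide.
verdict: equivalent


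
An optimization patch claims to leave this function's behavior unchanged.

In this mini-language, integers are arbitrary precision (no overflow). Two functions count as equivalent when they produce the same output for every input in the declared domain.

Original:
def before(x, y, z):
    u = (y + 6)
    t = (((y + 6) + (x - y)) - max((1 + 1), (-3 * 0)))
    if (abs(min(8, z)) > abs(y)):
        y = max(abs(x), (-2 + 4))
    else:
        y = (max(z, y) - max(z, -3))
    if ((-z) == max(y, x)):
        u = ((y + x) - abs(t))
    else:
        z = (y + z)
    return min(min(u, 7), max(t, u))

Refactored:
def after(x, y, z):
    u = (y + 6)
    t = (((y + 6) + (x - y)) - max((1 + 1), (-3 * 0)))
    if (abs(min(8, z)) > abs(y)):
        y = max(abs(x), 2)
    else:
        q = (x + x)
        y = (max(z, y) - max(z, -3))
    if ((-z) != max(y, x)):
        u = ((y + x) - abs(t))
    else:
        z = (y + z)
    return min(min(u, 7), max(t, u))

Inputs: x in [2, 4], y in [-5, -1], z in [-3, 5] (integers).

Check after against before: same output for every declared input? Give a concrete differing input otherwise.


These are not equivalent — on x=2, y=-5, z=-3 the outputs split (1 vs -4).
before: u := 1 | t := 6 | (abs(min(8, z)) > abs(y)): false | y := 0 | ((-z) == max(y, x)): false | z := -3 | result 1
after: u := 1 | t := 6 | (abs(min(8, z)) > abs(y)): false | q := 4 | y := 0 | ((-z) != max(y, x)): true | u := -4 | result -4
verdict: not equivalent; witness: x=2, y=-5, z=-3


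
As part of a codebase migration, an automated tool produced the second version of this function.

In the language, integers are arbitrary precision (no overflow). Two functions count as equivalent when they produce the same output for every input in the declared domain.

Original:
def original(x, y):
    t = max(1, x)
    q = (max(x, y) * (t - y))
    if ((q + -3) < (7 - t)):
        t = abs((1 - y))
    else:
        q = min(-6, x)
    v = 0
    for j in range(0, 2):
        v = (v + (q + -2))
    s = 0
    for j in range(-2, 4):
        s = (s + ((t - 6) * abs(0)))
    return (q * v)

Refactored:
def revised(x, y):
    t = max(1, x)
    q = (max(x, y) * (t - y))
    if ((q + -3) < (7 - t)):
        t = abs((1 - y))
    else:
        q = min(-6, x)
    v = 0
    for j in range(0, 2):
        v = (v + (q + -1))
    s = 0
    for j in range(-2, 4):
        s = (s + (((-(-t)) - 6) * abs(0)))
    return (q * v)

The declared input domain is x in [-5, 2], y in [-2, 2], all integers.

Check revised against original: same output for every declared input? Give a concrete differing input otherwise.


There is a counterexample at x=-5, y=-2: 96 on one side, 84 on the other.
original: t=1, then q=-6, then ((q + -3) < (7 - t)) is true, then t=3, then v=0, then (j=0), then v=-8, then (j=1), then v=-16, then s=0, then (j=-2), then s=0, then (j=-1), then s=0, then (j=0), then s=0, then (j=1), then s=0, then (j=2), then s=0, then (j=3), then s=0, then returns 96
revised: t=1, then q=-6, then ((q + -3) < (7 - t)) is true, then t=3, then v=0, then (j=0), then v=-7, then (j=1), then v=-14, then s=0, then (j=-2), then s=0, then (j=-1), then s=0, then (j=0), then s=0, then (j=1), then s=0, then (j=2), then s=0, then (j=3), then s=0, then returns 84
verdict: not equivalent; witness: x=-5, y=-2


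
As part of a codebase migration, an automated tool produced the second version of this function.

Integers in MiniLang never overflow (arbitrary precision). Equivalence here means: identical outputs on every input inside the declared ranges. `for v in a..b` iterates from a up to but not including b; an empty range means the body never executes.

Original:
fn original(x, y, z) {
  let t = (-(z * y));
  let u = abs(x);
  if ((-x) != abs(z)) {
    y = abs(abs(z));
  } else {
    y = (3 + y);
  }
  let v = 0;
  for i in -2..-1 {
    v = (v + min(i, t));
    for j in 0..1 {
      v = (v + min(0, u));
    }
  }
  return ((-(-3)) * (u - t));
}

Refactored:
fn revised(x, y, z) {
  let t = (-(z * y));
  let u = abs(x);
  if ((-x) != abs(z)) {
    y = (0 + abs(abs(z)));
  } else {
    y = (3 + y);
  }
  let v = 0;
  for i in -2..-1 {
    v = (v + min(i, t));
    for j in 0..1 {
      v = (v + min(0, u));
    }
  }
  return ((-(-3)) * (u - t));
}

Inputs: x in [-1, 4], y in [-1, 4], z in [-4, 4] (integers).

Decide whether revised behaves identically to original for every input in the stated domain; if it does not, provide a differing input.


This is a faithful refactor — arithmetic usage differs; also constant usage differs, but the computed results match everywhere.
One worked example (x=1, y=-1, z=-4) — original: t=-4, then u=1, then ((-x) != abs(z)) is true, then y=4, then v=0, then (i=-2), then v=-4, then (j=0), then v=-4, then returns 15; revised: t=-4, then u=1, then ((-x) != abs(z)) is true, then y=4, then v=0, then (i=-2), then v=-4, then (j=0), then v=-4, then returns 15; agreement on 15.
An exhaustive pass over the 324 declared inputs shows identical outputs.
verdict: equivalent


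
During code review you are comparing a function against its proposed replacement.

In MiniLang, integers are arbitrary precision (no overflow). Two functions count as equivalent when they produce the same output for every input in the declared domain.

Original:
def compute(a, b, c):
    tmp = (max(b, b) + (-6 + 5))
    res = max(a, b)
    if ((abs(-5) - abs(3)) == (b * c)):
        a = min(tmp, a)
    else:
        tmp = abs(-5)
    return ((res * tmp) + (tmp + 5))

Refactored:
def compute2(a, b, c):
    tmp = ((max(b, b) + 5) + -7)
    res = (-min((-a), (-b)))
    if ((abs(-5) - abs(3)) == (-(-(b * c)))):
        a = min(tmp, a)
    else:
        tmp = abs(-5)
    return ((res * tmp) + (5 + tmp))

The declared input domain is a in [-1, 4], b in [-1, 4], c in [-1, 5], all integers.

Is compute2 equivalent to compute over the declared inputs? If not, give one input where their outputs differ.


Consider the input a=-1, b=1, c=2.
compute: tmp becomes 0; next res becomes 1; next ((abs(-5) - abs(3)) == (b * c)) evaluates to true; next a becomes -1; next final value 5
compute2: tmp becomes -1; next res becomes 1; next ((abs(-5) - abs(3)) == (-(-(b * c)))) evaluates to true; next a becomes -1; next final value 3
5 and 3 differ, so these are not the same function on this domain.
verdict: not equivalent; witness: a=-1, b=1, c=2


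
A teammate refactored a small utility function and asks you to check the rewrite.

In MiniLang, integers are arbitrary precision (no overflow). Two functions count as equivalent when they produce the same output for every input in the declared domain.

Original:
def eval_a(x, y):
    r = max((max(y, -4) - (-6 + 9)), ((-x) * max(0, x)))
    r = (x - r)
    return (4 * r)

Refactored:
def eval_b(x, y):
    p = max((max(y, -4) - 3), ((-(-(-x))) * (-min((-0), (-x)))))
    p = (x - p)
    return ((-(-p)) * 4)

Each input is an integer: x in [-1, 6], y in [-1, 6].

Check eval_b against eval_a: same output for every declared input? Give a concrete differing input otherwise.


Comparing the listings, the differences include: local variable names differ, plus constant usage differs, plus min/max/abs usage differs, plus arithmetic usage differs.
Tracing x=6, y=6: eval_a: r = 3; r = 3; return 12 | eval_b: p = 3; p = 3; return 12 — matching result 12.
An exhaustive pass over the 64 declared inputs shows identical outputs.
verdict: equivalent


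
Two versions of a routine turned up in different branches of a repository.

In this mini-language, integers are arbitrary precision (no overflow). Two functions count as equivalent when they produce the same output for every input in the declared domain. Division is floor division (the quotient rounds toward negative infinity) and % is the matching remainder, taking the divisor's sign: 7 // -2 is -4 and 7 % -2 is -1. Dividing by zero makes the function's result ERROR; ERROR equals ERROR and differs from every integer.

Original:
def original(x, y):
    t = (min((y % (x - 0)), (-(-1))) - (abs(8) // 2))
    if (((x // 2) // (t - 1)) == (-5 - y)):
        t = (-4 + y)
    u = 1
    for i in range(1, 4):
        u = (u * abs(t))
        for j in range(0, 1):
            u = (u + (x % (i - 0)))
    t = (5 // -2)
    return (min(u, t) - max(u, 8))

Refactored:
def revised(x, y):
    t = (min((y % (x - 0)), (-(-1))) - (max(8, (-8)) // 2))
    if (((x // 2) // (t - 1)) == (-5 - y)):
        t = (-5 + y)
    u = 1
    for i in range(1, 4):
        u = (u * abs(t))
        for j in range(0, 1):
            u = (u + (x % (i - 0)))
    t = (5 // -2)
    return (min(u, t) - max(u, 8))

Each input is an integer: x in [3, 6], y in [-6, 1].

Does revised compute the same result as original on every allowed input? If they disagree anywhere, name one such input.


Try x=3, y=-4.
original: t=-3, then (((x // 2) // (t - 1)) == (-5 - y)) is true, then t=-8, then u=1, then (i=1), then u=8, then (j=0), then u=8, then (i=2), then u=64, then (j=0), then u=65, then (i=3), then u=520, then (j=0), then u=520, then t=-3, then returns -523
revised: t=-3, then (((x // 2) // (t - 1)) == (-5 - y)) is true, then t=-9, then u=1, then (i=1), then u=9, then (j=0), then u=9, then (i=2), then u=81, then (j=0), then u=82, then (i=3), then u=738, then (j=0), then u=738, then t=-3, then returns -741
-523 vs -741 — the two versions disagree here.
verdict: not equivalent; witness: x=3, y=-4


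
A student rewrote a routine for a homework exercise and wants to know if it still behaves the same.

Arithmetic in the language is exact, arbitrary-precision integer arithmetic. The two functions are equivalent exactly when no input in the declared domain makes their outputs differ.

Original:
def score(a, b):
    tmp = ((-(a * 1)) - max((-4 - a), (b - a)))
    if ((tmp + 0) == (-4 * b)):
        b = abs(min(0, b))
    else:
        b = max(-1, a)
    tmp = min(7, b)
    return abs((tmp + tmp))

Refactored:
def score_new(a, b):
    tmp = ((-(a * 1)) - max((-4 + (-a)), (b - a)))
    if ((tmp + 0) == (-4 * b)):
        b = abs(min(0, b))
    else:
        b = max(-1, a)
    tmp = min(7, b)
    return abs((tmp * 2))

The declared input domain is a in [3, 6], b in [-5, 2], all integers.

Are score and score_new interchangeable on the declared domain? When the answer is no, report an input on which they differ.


This is a faithful refactor — constant usage differs; also arithmetic usage differs, but the computed results match everywhere.
Spot check at a=6, b=-4 — score: tmp=4, then ((tmp + 0) == (-4 * b)) is false, then b=6, then tmp=6, then returns 12. score_new: tmp=4, then ((tmp + 0) == (-4 * b)) is false, then b=6, then tmp=6, then returns 12. Both give 12.
An exhaustive pass over the 32 declared inputs shows identical outputs.
verdict: equivalent


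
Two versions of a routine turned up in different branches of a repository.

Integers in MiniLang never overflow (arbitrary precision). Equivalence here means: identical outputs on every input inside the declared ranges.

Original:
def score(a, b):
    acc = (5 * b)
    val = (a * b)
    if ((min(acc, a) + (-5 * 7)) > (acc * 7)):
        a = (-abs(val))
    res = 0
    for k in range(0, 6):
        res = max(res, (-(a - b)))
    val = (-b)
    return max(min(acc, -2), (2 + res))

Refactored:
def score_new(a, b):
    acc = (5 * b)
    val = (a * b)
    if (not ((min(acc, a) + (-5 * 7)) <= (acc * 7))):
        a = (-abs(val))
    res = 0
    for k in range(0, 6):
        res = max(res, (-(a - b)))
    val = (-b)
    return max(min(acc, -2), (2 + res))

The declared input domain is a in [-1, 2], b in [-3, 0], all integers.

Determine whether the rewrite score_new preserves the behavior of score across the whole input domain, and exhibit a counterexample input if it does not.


The two are interchangeable: comparison usage differs, boolean connective usage differs, and every declared input agrees.
As a probe, take a=-1, b=0: score runs acc=0, then val=0, then ((min(acc, a) + (-5 * 7)) > (acc * 7)) is false, then res=0, then (k=0), then res=1, then (k=1), then res=1, then (k=2), then res=1, then (k=3), then res=1, then (k=4), then res=1, then (k=5), then res=1, then val=0, then returns 3; score_new runs acc=0, then val=0, then (not ((min(acc, a) + (-5 * 7)) <= (acc * 7))) is false, then res=0, then (k=0), then res=1, then (k=1), then res=1, then (k=2), then res=1, then (k=3), then res=1, then (k=4), then res=1, then (k=5), then res=1, then val=0, then returns 3; both end at 3.
Sweeping the whole domain (16 inputs) finds no disagreement.
verdict: equivalent


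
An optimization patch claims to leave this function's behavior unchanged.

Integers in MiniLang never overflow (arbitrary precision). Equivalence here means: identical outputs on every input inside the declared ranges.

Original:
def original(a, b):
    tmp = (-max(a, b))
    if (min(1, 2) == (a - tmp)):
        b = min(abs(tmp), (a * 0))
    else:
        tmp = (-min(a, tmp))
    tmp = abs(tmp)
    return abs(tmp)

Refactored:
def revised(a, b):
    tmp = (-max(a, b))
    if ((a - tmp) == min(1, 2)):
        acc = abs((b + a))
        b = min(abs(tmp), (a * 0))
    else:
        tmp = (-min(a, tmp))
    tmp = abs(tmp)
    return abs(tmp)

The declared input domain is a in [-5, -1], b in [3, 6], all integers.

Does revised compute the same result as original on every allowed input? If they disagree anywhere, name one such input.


Changes here: statement counts differ; arithmetic usage differs; min/max/abs usage differs; local variable names differ; the full 20-point sweep finds no disagreement.
verdict: equivalent


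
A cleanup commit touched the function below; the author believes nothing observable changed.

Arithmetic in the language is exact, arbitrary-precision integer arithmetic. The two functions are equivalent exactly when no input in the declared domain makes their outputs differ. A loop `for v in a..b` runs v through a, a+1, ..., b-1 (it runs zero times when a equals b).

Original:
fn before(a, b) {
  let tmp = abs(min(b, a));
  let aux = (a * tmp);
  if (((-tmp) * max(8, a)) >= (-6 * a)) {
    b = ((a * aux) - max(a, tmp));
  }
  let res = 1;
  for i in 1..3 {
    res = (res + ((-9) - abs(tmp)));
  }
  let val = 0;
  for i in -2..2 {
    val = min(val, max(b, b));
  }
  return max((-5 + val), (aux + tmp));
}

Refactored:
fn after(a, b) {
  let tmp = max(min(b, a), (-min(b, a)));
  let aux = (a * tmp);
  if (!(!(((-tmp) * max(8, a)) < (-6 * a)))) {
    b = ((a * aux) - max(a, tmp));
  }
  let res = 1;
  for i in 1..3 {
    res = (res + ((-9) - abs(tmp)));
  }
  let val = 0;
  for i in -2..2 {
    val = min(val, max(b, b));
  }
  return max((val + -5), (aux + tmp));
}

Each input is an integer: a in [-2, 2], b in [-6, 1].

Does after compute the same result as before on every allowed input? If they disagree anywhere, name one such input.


On input a=-2, b=-6, before returns -6 while after returns -5.
verdict: not equivalent; witness: a=-2, b=-6


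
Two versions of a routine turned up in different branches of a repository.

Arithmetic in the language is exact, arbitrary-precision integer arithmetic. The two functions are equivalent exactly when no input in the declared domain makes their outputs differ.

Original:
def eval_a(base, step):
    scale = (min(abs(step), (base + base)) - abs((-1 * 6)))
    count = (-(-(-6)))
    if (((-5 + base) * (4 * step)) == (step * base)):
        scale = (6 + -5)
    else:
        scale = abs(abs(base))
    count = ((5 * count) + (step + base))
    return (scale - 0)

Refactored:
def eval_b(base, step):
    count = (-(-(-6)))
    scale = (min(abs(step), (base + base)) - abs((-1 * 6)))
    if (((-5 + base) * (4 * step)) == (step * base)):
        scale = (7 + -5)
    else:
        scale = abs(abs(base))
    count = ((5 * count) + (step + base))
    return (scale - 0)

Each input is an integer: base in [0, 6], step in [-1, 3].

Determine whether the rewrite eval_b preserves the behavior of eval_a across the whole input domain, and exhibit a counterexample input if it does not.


Consider the input base=0, step=0.
eval_a: scale=-6, then count=-6, then (((-5 + base) * (4 * step)) == (step * base)) is true, then scale=1, then count=-30, then returns 1
eval_b: count=-6, then scale=-6, then (((-5 + base) * (4 * step)) == (step * base)) is true, then scale=2, then count=-30, then returns 2
1 against 2: the behavior changed.
verdict: not equivalent; witness: base=0, step=0


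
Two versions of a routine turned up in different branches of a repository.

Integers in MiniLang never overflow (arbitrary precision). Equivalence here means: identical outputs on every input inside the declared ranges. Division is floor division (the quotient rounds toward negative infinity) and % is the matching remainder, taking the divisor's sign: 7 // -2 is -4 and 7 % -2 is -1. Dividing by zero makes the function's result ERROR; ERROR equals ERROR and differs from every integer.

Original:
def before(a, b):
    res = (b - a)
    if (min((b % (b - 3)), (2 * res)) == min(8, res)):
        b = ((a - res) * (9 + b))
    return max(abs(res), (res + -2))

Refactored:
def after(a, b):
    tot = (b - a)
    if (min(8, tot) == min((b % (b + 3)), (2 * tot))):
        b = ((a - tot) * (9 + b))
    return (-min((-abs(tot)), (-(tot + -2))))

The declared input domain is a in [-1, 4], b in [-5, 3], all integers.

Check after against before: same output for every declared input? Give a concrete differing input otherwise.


These are not equivalent — on a=-1, b=-3 the outputs split (2 vs ERROR).
before: res := -2 | (min((b % (b - 3)), (2 * res)) == min(8, res)): false | result 2
after: tot := -2 | divide-by-zero, output ERROR
verdict: not equivalent; witness: a=-1, b=-3


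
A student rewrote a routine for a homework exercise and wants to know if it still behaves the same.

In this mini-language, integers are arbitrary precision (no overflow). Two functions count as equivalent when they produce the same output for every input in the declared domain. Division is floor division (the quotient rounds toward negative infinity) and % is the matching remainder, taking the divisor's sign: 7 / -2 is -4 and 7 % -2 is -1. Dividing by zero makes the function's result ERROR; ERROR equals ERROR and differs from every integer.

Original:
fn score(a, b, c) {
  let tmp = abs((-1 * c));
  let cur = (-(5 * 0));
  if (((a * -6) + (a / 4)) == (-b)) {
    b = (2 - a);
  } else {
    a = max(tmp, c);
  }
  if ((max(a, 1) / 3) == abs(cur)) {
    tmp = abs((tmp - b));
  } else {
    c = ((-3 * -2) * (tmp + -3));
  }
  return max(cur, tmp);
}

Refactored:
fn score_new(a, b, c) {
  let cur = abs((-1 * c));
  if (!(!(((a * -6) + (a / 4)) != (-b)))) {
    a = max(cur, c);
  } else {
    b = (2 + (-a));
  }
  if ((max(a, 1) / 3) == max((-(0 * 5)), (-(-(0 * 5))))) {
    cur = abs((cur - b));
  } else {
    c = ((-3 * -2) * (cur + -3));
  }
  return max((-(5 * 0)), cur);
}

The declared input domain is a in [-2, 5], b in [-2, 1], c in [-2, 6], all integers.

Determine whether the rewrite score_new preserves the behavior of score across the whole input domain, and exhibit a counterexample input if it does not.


Although constant usage differs, plus boolean connective usage differs, plus local variable names differ, plus arithmetic usage differs, plus min/max/abs usage differs, plus comparison usage differs, plus statement counts differ, 288/288 inputs agree.
verdict: equivalent


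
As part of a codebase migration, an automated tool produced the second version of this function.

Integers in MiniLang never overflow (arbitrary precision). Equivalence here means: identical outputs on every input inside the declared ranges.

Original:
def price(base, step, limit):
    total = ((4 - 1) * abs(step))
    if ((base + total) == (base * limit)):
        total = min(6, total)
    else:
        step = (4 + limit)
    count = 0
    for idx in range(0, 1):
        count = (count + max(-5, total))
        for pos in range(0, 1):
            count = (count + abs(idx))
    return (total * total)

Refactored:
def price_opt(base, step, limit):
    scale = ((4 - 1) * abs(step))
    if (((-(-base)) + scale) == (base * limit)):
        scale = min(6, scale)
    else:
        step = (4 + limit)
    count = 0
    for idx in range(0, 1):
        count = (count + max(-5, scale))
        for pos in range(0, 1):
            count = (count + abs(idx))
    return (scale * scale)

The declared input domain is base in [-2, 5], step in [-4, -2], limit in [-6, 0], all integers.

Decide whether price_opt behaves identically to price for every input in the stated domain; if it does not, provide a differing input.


Comparing the listings, the differences include: local variable names differ.
As a probe, take base=1, step=-3, limit=0: price runs total=9, then ((base + total) == (base * limit)) is false, then step=4, then count=0, then (idx=0), then count=9, then (pos=0), then count=9, then returns 81; price_opt runs scale=9, then (((-(-base)) + scale) == (base * limit)) is false, then step=4, then count=0, then (idx=0), then count=9, then (pos=0), then count=9, then returns 81; both end at 81.
An exhaustive pass over the 168 declared inputs shows identical outputs.
verdict: equivalent


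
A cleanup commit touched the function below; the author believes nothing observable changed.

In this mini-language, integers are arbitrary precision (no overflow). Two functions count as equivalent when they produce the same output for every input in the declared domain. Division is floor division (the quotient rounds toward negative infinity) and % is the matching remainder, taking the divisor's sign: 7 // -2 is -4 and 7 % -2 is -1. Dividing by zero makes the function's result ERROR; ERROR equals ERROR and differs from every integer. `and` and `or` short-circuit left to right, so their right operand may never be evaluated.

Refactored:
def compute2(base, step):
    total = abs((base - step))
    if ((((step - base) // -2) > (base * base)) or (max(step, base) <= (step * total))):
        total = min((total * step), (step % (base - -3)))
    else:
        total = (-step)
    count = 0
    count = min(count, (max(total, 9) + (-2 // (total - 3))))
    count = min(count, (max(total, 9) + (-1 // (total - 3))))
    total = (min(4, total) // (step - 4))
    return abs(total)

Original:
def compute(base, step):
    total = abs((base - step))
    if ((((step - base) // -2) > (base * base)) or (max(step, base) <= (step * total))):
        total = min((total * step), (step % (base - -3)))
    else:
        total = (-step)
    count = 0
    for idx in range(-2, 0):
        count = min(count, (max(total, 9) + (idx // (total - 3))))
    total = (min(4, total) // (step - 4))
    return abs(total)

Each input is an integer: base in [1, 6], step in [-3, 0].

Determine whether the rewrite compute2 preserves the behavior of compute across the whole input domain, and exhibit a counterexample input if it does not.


The two are interchangeable: loop structure differs, plus min/max/abs usage differs, plus constant usage differs, plus local variable names differ, plus arithmetic usage differs, and every declared input agrees.
One worked example (base=6, step=0) — compute: total := 6 | ((((step - base) // -2) > (base * base)) or (max(step, base) <= (step * total))): false | total := 0 | count := 0 | iter idx=-2: | count := 0 | iter idx=-1: | count := 0 | total := 0 | result 0; compute2: total := 6 | ((((step - base) // -2) > (base * base)) or (max(step, base) <= (step * total))): false | total := 0 | count := 0 | count := 0 | count := 0 | total := 0 | result 0; agreement on 0.
Every one of the 24 inputs gives matching results.
verdict: equivalent


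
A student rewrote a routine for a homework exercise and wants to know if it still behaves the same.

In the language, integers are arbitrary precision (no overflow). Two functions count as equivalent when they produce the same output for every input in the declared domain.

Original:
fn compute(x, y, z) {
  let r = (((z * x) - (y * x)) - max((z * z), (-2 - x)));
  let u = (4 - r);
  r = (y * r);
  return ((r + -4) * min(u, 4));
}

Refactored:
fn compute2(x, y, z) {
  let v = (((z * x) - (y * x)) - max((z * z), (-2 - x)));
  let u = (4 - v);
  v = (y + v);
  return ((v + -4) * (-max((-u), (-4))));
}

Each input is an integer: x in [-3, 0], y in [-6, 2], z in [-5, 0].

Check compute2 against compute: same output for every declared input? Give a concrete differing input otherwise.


At x=-3, y=-6, z=-5: compute gives 656, compute2 gives -152.
verdict: not equivalent; witness: x=-3, y=-6, z=-5


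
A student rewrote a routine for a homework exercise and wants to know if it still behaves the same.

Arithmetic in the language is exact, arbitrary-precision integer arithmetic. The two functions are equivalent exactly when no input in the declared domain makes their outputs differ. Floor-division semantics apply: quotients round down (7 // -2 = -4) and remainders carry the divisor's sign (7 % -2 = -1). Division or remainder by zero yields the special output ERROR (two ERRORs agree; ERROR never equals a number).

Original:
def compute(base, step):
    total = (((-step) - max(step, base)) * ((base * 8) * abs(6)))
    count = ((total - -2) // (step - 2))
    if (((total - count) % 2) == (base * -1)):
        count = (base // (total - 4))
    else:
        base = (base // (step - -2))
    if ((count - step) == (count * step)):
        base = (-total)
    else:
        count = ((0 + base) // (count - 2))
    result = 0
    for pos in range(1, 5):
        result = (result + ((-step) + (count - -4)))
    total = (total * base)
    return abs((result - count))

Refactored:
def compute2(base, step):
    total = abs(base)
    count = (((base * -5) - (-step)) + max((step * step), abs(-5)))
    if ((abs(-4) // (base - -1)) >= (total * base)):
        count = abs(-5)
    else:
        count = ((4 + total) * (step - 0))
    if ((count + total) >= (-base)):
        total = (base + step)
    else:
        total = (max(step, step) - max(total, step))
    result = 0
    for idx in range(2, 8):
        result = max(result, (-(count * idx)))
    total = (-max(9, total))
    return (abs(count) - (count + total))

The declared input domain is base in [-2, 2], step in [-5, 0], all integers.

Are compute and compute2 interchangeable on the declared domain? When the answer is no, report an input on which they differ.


There is a counterexample at base=-2, step=-5: 36 on one side, 9 on the other.
compute: total := -672 | count := 95 | (((total - count) % 2) == (base * -1)): false | base := 0 | ((count - step) == (count * step)): false | count := 0 | result := 0 | iter pos=1: | result := 9 | iter pos=2: | result := 18 | iter pos=3: | result := 27 | iter pos=4: | result := 36 | total := 0 | result 36
compute2: total := 2 | count := 30 | ((abs(-4) // (base - -1)) >= (total * base)): true | count := 5 | ((count + total) >= (-base)): true | total := -7 | result := 0 | iter idx=2: | result := 0 | iter idx=3: | result := 0 | iter idx=4: | result := 0 | iter idx=5: | result := 0 | iter idx=6: | result := 0 | iter idx=7: | result := 0 | total := -9 | result 9
verdict: not equivalent; witness: base=-2, step=-5


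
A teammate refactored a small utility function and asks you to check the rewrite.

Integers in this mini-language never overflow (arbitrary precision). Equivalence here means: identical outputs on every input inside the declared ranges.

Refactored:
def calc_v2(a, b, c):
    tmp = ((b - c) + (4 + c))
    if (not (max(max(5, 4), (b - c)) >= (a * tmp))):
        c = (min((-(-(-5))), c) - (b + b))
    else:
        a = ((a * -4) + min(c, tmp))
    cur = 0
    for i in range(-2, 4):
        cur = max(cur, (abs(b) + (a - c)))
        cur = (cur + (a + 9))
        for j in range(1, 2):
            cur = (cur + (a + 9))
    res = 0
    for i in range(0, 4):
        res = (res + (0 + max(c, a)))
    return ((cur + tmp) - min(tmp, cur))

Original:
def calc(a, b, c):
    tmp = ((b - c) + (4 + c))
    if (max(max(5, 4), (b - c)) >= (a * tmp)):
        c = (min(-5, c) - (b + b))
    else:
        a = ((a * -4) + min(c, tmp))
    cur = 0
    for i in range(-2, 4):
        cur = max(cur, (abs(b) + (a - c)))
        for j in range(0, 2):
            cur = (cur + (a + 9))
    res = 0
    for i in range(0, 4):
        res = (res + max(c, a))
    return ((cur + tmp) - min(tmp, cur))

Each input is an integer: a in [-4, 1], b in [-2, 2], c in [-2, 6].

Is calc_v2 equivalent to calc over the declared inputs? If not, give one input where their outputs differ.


At a=-4, b=-2, c=-2: calc gives 60, calc_v2 gives 294.
verdict: not equivalent; witness: a=-4, b=-2, c=-2
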